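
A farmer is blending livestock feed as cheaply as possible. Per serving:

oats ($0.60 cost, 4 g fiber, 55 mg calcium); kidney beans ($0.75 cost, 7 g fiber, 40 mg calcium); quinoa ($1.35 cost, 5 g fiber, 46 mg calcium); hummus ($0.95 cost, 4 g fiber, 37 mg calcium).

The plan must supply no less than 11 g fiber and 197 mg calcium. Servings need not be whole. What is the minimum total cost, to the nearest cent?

$2.15

Minimising a linear cost over {fiber ≥ 11, calcium ≥ 197, servings ≥ 0} — the optimum is at a vertex, using one or two foods.
oats only: max(11/4, 197/55) = 3.582 servings → $2.15.
kidney beans only: max(11/7, 197/40) = 4.925 servings → $3.69.
quinoa only: max(11/5, 197/46) = 4.283 servings → $5.78.
hummus only: max(11/4, 197/37) = 5.324 servings → $5.06.
oats + kidney beans: the both-tight solution has a negative serving — not a feasible corner.
oats + quinoa: the both-tight solution has a negative serving — not a feasible corner.
oats + hummus with both targets exact would need a negative amount; discard.
kidney beans + quinoa: the both-tight solution has a negative serving — not a feasible corner.
kidney beans + hummus: the both-tight solution has a negative serving — not a feasible corner.
quinoa + hummus: the both-tight solution has a negative serving — not a feasible corner.
The minimum over all feasible corners is $2.15.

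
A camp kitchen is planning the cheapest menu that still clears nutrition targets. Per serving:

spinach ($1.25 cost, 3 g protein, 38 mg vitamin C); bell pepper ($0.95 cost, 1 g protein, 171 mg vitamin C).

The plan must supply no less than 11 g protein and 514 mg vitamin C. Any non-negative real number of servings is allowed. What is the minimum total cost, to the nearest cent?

This is a tiny linear program; its minimum lies at a vertex of the feasible set. List the vertices and price them.
spinach only: max(11/3, 514/38) = 13.53 servings → $16.91.
bell pepper only: max(11/1, 514/171) = 11 servings → $10.45.
spinach + bell pepper with both tight: 2.878 servings and 2.366 servings → $5.85.
Cheapest feasible corner: $5.85.

$5.85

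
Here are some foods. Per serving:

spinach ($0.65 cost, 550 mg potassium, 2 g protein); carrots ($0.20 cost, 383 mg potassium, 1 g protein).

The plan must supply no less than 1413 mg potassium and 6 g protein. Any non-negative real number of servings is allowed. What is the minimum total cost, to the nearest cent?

For a min-cost LP with two ≥-constraints, a basic feasible solution has at most two positive variables.
spinach only: max(1413/550, 6/2) = 3 servings → $1.95.
carrots only: max(1413/383, 6/1) = 6 servings → $1.20.
spinach + carrots with both targets exact would need a negative amount; discard.
So the least-cost plan costs $1.20.

$1.20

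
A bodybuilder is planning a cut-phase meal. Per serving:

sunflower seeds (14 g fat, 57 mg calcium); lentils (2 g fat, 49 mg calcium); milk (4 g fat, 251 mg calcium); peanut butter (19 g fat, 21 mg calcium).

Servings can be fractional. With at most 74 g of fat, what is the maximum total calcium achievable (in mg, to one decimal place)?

4643.5 mg

Calcium per g fat: milk 62.75, lentils 24.5, sunflower seeds 4.071, peanut butter 1.105.
With no serving limits, spend the whole fat allowance on milk: 74 g / 4 g × 251 mg = 4643.5 mg.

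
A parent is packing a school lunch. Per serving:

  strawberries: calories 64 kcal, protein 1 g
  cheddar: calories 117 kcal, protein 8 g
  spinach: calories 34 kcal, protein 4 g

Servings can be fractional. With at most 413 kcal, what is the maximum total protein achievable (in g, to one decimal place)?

48.6 g

Protein per kcal: spinach 0.1176, cheddar 0.06838, strawberries 0.01562.
With no serving limits, spend the whole calories allowance on spinach: 413 kcal / 34 kcal × 4 g = 48.6 g.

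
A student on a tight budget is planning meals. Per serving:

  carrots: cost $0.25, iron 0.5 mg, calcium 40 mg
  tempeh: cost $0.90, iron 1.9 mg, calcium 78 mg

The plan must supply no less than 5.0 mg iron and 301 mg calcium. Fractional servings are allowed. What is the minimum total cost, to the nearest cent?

$2.43

At the optimum either one food covers both requirements or two foods hit both targets exactly; no other combination can be cheaper.
carrots only: max(5.0/0.5, 301/40) = 10 servings → $2.50.
tempeh only: max(5.0/1.9, 301/78) = 3.859 servings → $3.47.
carrots + tempeh with both tight: 4.916 servings and 1.338 servings → $2.43.
So the least-cost plan costs $2.43.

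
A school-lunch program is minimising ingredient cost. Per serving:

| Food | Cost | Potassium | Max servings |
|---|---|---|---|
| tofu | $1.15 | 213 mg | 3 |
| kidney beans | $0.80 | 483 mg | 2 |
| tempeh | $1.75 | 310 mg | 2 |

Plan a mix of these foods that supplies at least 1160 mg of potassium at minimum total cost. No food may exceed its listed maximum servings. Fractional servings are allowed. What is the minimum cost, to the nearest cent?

Cost per mg of potassium: kidney beans $0.0017, tofu $0.0054, tempeh $0.0056.
Take 2 servings of kidney beans: +966.0 mg potassium for $1.60 (total $1.60, still need 194.0 mg).
Take 0.9108 servings of tofu: +194.0 mg potassium for $1.05 (total $2.65, still need 0.0 mg).
Greedy by cheapest-per-mg is optimal for a single linear constraint, so the minimum cost is $2.65.

$2.65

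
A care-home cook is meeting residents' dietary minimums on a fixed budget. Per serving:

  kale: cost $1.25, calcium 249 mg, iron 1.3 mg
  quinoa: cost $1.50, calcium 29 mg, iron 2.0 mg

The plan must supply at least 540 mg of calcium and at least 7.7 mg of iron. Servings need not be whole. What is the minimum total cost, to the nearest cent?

Check every corner: each single food scaled to meet both minima, and each pair solved so both constraints bind.
kale only: max(540/249, 7.7/1.3) = 5.923 servings → $7.40.
quinoa only: max(540/29, 7.7/2.0) = 18.62 servings → $27.93.
kale + quinoa with both tight: 1.861 servings and 2.64 servings → $6.29.
Cheapest feasible corner: $6.29.

$6.29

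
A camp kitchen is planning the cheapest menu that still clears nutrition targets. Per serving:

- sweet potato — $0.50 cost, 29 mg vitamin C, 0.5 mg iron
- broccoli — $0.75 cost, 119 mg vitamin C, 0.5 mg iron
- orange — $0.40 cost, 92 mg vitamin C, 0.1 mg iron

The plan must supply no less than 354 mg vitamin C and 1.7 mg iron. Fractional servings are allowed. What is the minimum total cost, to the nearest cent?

$2.41

This is a tiny linear program; its minimum lies at a vertex of the feasible set. List the vertices and price them.
sweet potato only: max(354/29, 1.7/0.5) = 12.21 servings → $6.10.
broccoli only: max(354/119, 1.7/0.5) = 3.4 servings → $2.55.
orange only: max(354/92, 1.7/0.1) = 17 servings → $6.80.
sweet potato + broccoli with both tight: 0.5622 servings and 2.838 servings → $2.41.
sweet potato + orange with both tight: 2.807 servings and 2.963 servings → $2.59.
broccoli + orange: intersection lies outside the first quadrant.
So the least-cost plan costs $2.41.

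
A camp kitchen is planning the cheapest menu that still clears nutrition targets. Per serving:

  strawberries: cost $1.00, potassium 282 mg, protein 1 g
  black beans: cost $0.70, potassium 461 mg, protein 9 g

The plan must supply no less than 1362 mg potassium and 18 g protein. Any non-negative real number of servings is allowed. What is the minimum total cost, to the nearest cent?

$2.07

This is a tiny linear program; its minimum lies at a vertex of the feasible set. List the vertices and price them.
strawberries only: max(1362/282, 18/1) = 18 servings → $18.00.
black beans only: max(1362/461, 18/9) = 2.954 servings → $2.07.
strawberries + black beans with both tight: 1.907 servings and 1.788 servings → $3.16.
Cheapest feasible corner: $2.07.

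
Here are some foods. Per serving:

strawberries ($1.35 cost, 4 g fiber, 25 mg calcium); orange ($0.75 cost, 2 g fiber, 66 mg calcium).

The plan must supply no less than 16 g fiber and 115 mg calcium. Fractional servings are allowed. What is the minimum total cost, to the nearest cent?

$5.42

Check every corner: each single food scaled to meet both minima, and each pair solved so both constraints bind.
strawberries only: max(16/4, 115/25) = 4.6 servings → $6.21.
orange only: max(16/2, 115/66) = 8 servings → $6.00.
strawberries + orange with both tight: 3.86 servings and 0.2804 servings → $5.42.
The minimum over all feasible corners is $5.42.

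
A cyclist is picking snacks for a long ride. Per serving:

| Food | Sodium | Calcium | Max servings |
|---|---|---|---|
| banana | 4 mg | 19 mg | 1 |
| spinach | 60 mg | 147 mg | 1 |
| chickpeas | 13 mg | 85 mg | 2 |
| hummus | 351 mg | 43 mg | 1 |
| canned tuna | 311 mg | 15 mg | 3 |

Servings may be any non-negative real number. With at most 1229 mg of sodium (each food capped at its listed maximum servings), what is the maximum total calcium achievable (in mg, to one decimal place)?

417.0 mg

Calcium per mg sodium: chickpeas 6.538, banana 4.75, spinach 2.45, hummus 0.1225, canned tuna 0.04823.
Take 2 servings of chickpeas: uses 26 mg sodium, +170.0 mg calcium (running total 170.0 mg).
Take 1 serving of banana: uses 4 mg sodium, +19.0 mg calcium (running total 189.0 mg).
Take 1 serving of spinach: uses 60 mg sodium, +147.0 mg calcium (running total 336.0 mg).
Take 1 serving of hummus: uses 351 mg sodium, +43.0 mg calcium (running total 379.0 mg).
Take 2.534 servings of canned tuna: uses 788 mg sodium, +38.0 mg calcium (running total 417.0 mg).
Filling greedily by calcium-per-mg sodium is optimal for one linear limit, giving 417.0 mg.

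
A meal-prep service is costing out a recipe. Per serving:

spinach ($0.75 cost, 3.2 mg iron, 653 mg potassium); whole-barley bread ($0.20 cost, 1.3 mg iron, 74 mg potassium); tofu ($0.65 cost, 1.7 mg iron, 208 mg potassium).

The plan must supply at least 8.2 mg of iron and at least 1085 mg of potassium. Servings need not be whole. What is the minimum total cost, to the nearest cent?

At the optimum either one food covers both requirements or two foods hit both targets exactly; no other combination can be cheaper.
spinach only: max(8.2/3.2, 1085/653) = 2.562 servings → $1.92.
whole-barley bread only: max(8.2/1.3, 1085/74) = 14.66 servings → $2.93.
tofu only: max(8.2/1.7, 1085/208) = 5.216 servings → $3.39.
spinach + whole-barley bread with both tight: 1.313 servings and 3.076 servings → $1.60.
spinach + tofu with both tight: 0.3125 servings and 4.235 servings → $2.99.
whole-barley bread + tofu: intersection lies outside the first quadrant.
So the least-cost plan costs $1.60.

$1.60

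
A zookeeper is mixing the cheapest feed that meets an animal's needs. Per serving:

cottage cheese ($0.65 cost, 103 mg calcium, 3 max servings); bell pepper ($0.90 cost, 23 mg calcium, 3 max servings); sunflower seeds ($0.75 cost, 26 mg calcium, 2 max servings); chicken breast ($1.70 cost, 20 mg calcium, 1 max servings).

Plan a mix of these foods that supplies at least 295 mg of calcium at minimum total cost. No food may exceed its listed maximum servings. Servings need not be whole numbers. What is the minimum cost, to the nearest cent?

Cost per mg of calcium: cottage cheese $0.0063, sunflower seeds $0.0288, bell pepper $0.0391, chicken breast $0.0850.
Take 2.864 servings of cottage cheese: +295.0 mg calcium for $1.86 (total $1.86, still need 0.0 mg).
Filling from the cheapest source first is optimal under one linear minimum: $1.86.

$1.86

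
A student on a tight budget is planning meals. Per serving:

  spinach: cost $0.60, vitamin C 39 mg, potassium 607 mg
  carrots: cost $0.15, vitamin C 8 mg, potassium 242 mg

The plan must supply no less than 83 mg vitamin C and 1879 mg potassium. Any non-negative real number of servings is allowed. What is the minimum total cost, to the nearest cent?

$1.41

Compare the cost at each extreme point of the feasible region.
spinach only: max(83/39, 1879/607) = 3.096 servings → $1.86.
carrots only: max(83/8, 1879/242) = 10.38 servings → $1.56.
spinach + carrots with both tight: 1.103 servings and 4.998 servings → $1.41.
So the least-cost plan costs $1.41.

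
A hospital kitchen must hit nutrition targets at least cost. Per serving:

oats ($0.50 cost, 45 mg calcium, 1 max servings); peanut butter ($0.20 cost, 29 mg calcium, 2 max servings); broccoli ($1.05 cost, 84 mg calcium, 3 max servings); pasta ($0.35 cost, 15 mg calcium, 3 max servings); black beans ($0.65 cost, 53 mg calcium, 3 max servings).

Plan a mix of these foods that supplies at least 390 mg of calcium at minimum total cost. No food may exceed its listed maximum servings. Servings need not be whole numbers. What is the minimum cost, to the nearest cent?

Cost per mg of calcium: peanut butter $0.0069, oats $0.0111, black beans $0.0123, broccoli $0.0125, pasta $0.0233.
Take 2 servings of peanut butter: +58.0 mg calcium for $0.40 (total $0.40, still need 332.0 mg).
Take 1 serving of oats: +45.0 mg calcium for $0.50 (total $0.90, still need 287.0 mg).
Take 3 servings of black beans: +159.0 mg calcium for $1.95 (total $2.85, still need 128.0 mg).
Take 1.524 servings of broccoli: +128.0 mg calcium for $1.60 (total $4.45, still need 0.0 mg).
Filling from the cheapest source first is optimal under one linear minimum: $4.45.

$4.45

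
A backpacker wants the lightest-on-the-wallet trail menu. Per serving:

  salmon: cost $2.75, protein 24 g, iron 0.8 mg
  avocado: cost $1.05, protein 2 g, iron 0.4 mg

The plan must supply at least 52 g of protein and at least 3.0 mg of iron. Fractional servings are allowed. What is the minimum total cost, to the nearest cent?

$9.08

The cheapest plan sits at a corner of the feasible region — with two constraints it uses at most two foods.
salmon only: max(52/24, 3.0/0.8) = 3.75 servings → $10.31.
avocado only: max(52/2, 3.0/0.4) = 26 servings → $27.30.
salmon + avocado with both tight: 1.85 servings and 3.8 servings → $9.08.
So the least-cost plan costs $9.08.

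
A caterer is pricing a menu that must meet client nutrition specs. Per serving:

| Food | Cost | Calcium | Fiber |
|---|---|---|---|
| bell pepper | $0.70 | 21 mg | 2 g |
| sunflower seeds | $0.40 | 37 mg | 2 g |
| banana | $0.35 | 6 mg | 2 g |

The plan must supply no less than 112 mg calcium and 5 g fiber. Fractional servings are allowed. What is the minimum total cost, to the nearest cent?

Two binding constraints pin down two serving amounts, so the optimal mix uses at most two foods. The candidates are each food alone (scaled to the tighter of calcium/fiber) and each pair with both constraints tight.
bell pepper only: max(112/21, 5/2) = 5.333 servings → $3.73.
sunflower seeds only: max(112/37, 5/2) = 3.027 servings → $1.21.
banana only: max(112/6, 5/2) = 18.67 servings → $6.53.
bell pepper + sunflower seeds with both targets exact would need a negative amount; discard.
bell pepper + banana with both targets exact would need a negative amount; discard.
sunflower seeds + banana with both targets exact would need a negative amount; discard.
The minimum over all feasible corners is $1.21.

$1.21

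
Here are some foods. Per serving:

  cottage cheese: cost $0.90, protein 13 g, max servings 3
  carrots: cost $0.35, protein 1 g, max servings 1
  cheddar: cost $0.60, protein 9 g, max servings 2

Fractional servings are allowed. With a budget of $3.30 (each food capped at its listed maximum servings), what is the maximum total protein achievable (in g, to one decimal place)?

48.3 g

Protein per dollar: cheddar 15, cottage cheese 14.44, carrots 2.857.
Take 2 servings of cheddar: spends $1.20, +18.0 g protein (running total 18.0 g).
Take 2.333 servings of cottage cheese: spends $2.10, +30.3 g protein (running total 48.3 g).
Filling greedily by protein-per-dollar is optimal for one linear limit, giving 48.3 g.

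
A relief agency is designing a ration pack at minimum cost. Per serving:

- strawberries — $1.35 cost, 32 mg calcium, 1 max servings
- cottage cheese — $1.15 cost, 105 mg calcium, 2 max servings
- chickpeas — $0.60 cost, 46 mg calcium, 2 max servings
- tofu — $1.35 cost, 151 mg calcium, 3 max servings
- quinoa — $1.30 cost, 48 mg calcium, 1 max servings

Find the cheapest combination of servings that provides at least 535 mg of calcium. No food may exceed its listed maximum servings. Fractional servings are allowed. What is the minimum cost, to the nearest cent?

$4.95

Cost per mg of calcium: tofu $0.0089, cottage cheese $0.0110, chickpeas $0.0130, quinoa $0.0271, strawberries $0.0422.
Take 3 servings of tofu: +453.0 mg calcium for $4.05 (total $4.05, still need 82.0 mg).
Take 0.781 servings of cottage cheese: +82.0 mg calcium for $0.90 (total $4.95, still need 0.0 mg).
Greedy by cheapest-per-mg is optimal for a single linear constraint, so the minimum cost is $4.95.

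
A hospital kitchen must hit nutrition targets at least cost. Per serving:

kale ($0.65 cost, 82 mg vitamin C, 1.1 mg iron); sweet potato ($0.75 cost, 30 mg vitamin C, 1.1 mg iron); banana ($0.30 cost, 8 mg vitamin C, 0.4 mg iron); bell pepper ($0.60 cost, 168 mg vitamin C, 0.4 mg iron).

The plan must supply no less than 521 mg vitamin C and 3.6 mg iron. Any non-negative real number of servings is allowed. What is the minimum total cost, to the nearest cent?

For a min-cost LP with two ≥-constraints, a basic feasible solution has at most two positive variables.
kale only: max(521/82, 3.6/1.1) = 6.354 servings → $4.13.
sweet potato only: max(521/30, 3.6/1.1) = 17.37 servings → $13.03.
banana only: max(521/8, 3.6/0.4) = 65.12 servings → $19.54.
bell pepper only: max(521/168, 3.6/0.4) = 9 servings → $5.40.
kale + sweet potato with both targets exact would need a negative amount; discard.
kale + banana: intersection lies outside the first quadrant.
kale + bell pepper with both tight: 2.608 servings and 1.828 servings → $2.79.
sweet potato + banana with both targets exact would need a negative amount; discard.
sweet potato + bell pepper with both tight: 2.294 servings and 2.692 servings → $3.34.
banana + bell pepper with both tight: 6.194 servings and 2.806 servings → $3.54.
So the least-cost plan costs $2.79.

$2.79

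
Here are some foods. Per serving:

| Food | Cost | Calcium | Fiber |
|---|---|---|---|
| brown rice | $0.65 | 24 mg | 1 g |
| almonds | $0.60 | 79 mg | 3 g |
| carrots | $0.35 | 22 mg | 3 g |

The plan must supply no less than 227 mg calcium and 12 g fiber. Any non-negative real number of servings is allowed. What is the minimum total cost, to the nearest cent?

$2.01

brown rice only: max(227/24, 12/1) = 12 servings → $7.80.
almonds only: max(227/79, 12/3) = 4 servings → $2.40.
carrots only: max(227/22, 12/3) = 10.32 servings → $3.61.
brown rice + almonds: the both-tight solution has a negative serving — not a feasible corner.
brown rice + carrots with both tight: 8.34 servings and 1.22 servings → $5.85.
almonds + carrots with both tight: 2.439 servings and 1.561 servings → $2.01.
So the least-cost plan costs $2.01.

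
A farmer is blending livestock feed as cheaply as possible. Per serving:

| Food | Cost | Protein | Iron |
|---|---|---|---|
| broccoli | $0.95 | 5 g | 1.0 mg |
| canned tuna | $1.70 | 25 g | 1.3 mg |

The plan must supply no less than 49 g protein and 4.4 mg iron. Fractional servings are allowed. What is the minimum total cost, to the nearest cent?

$4.86

At the optimum either one food covers both requirements or two foods hit both targets exactly; no other combination can be cheaper.
broccoli only: max(49/5, 4.4/1.0) = 9.8 servings → $9.31.
canned tuna only: max(49/25, 4.4/1.3) = 3.385 servings → $5.75.
broccoli + canned tuna with both tight: 2.503 servings and 1.459 servings → $4.86.
The minimum over all feasible corners is $4.86.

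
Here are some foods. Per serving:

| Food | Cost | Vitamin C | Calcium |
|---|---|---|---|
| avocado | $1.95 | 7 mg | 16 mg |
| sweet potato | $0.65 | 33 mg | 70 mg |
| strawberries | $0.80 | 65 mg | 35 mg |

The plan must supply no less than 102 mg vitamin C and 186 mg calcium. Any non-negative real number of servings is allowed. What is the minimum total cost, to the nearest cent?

This is a tiny linear program; its minimum lies at a vertex of the feasible set. List the vertices and price them.
avocado only: max(102/7, 186/16) = 14.57 servings → $28.41.
sweet potato only: max(102/33, 186/70) = 3.091 servings → $2.01.
strawberries only: max(102/65, 186/35) = 5.314 servings → $4.25.
avocado + sweet potato: intersection lies outside the first quadrant.
avocado + strawberries with both tight: 10.72 servings and 0.4151 servings → $21.23.
sweet potato + strawberries with both tight: 2.51 servings and 0.2951 servings → $1.87.
So the least-cost plan costs $1.87.

$1.87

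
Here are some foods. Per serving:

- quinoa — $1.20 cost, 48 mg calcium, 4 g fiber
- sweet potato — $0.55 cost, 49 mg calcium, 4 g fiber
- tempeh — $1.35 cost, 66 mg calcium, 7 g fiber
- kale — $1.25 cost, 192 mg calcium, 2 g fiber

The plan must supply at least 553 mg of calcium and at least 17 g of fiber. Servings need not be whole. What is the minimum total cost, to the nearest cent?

With two linear requirements the optimum uses one or two foods; enumerate the corners.
quinoa only: max(553/48, 17/4) = 11.52 servings → $13.82.
sweet potato only: max(553/49, 17/4) = 11.29 servings → $6.21.
tempeh only: max(553/66, 17/7) = 8.379 servings → $11.31.
kale only: max(553/192, 17/2) = 8.5 servings → $10.62.
quinoa + sweet potato with both targets exact would need a negative amount; discard.
quinoa + tempeh with both targets exact would need a negative amount; discard.
quinoa + kale with both tight: 3.211 servings and 2.077 servings → $6.45.
sweet potato + tempeh: the both-tight solution has a negative serving — not a feasible corner.
sweet potato + kale with both tight: 3.221 servings and 2.058 servings → $4.34.
tempeh + kale with both tight: 1.781 servings and 2.268 servings → $5.24.
Cheapest feasible corner: $4.34.

$4.34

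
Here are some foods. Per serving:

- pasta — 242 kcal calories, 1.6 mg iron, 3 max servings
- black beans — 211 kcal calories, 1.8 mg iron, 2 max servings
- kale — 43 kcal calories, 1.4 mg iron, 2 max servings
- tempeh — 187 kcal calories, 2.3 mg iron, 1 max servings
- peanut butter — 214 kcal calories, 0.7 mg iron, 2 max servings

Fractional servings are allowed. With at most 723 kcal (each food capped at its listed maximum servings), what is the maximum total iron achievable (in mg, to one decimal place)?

Iron per kcal: kale 0.03256, tempeh 0.0123, black beans 0.008531, pasta 0.006612, peanut butter 0.003271.
Take 2 servings of kale: uses 86 kcal, +2.8 mg iron (running total 2.8 mg).
Take 1 serving of tempeh: uses 187 kcal, +2.3 mg iron (running total 5.1 mg).
Take 2 servings of black beans: uses 422 kcal, +3.6 mg iron (running total 8.7 mg).
Take 0.1157 servings of pasta: uses 28 kcal, +0.2 mg iron (running total 8.9 mg).
Filling greedily by iron-per-kcal is optimal for one linear limit, giving 8.9 mg.

8.9 mg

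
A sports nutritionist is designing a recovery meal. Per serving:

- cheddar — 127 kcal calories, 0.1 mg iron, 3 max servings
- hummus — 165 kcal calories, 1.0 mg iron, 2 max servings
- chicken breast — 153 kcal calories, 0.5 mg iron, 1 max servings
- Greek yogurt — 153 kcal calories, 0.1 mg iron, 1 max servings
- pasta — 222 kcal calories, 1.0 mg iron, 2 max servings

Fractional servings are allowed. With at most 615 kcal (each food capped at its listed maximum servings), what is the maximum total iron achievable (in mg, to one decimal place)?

Iron per kcal: hummus 0.006061, pasta 0.004505, chicken breast 0.003268, cheddar 0.0007874, Greek yogurt 0.0006536.
Take 2 servings of hummus: uses 330 kcal, +2.0 mg iron (running total 2.0 mg).
Take 1.284 servings of pasta: uses 285 kcal, +1.3 mg iron (running total 3.3 mg).
Filling greedily by iron-per-kcal is optimal for one linear limit, giving 3.3 mg.

3.3 mg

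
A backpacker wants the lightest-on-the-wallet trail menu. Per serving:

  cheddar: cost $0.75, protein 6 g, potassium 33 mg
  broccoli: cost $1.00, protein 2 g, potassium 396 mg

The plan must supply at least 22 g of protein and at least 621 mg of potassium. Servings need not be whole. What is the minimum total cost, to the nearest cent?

$3.72

With two linear requirements the optimum uses one or two foods; enumerate the corners.
cheddar only: max(22/6, 621/33) = 18.82 servings → $14.11.
broccoli only: max(22/2, 621/396) = 11 servings → $11.00.
cheddar + broccoli with both tight: 3.234 servings and 1.299 servings → $3.72.
The minimum over all feasible corners is $3.72.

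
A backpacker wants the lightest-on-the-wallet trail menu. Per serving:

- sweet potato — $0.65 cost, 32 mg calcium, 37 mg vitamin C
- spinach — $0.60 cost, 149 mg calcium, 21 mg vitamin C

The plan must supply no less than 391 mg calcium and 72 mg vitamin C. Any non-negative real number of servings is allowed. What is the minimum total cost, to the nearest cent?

This is a tiny linear program; its minimum lies at a vertex of the feasible set. List the vertices and price them.
sweet potato only: max(391/32, 72/37) = 12.22 servings → $7.94.
spinach only: max(391/149, 72/21) = 3.429 servings → $2.06.
sweet potato + spinach with both tight: 0.5199 servings and 2.512 servings → $1.85.
The minimum over all feasible corners is $1.85.

$1.85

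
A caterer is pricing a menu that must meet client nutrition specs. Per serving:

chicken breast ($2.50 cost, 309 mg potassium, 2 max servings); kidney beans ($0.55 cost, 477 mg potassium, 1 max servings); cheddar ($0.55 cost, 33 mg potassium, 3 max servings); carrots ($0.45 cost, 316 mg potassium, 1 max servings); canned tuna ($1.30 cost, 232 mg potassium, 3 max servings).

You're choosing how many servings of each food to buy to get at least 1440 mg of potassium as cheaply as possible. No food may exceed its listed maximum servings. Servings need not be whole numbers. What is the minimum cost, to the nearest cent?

Cost per mg of potassium: kidney beans $0.0012, carrots $0.0014, canned tuna $0.0056, chicken breast $0.0081, cheddar $0.0167.
Take 1 serving of kidney beans: +477.0 mg potassium for $0.55 (total $0.55, still need 963.0 mg).
Take 1 serving of carrots: +316.0 mg potassium for $0.45 (total $1.00, still need 647.0 mg).
Take 2.789 servings of canned tuna: +647.0 mg potassium for $3.63 (total $4.63, still need 0.0 mg).
Filling from the cheapest source first is optimal under one linear minimum: $4.63.

$4.63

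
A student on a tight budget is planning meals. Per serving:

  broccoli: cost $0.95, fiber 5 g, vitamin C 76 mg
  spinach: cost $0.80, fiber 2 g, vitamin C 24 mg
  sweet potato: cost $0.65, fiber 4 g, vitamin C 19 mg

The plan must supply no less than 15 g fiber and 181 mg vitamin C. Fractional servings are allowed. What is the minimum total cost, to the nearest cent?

$2.73

Minimising a linear cost over {fiber ≥ 15, vitamin C ≥ 181, servings ≥ 0} — the optimum is at a vertex, using one or two foods.
broccoli only: max(15/5, 181/76) = 3 servings → $2.85.
spinach only: max(15/2, 181/24) = 7.542 servings → $6.03.
sweet potato only: max(15/4, 181/19) = 9.526 servings → $6.19.
broccoli + spinach with both tight: 0.0625 servings and 7.344 servings → $5.93.
broccoli + sweet potato with both tight: 2.1 servings and 1.124 servings → $2.73.
spinach + sweet potato with both targets exact would need a negative amount; discard.
Cheapest feasible corner: $2.73.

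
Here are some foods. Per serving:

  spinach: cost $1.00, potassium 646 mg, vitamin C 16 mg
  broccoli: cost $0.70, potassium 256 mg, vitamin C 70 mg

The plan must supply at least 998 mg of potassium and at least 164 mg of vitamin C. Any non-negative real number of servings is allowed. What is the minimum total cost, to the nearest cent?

$2.21

A basic optimal solution has at most two foods positive. Try each food alone and each pair with both targets met exactly.
spinach only: max(998/646, 164/16) = 10.25 servings → $10.25.
broccoli only: max(998/256, 164/70) = 3.898 servings → $2.73.
spinach + broccoli with both tight: 0.6779 servings and 2.188 servings → $2.21.
The minimum over all feasible corners is $2.21.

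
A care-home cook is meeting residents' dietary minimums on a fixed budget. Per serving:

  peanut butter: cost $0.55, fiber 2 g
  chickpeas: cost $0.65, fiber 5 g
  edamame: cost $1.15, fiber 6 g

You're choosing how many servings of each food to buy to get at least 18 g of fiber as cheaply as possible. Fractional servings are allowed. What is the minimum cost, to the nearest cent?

Cost per g of fiber: chickpeas $0.1300, edamame $0.1917, peanut butter $0.2750.
With no serving limits, use only chickpeas: 18 g / 5 g = 3.6 servings × $0.65 = $2.34.

$2.34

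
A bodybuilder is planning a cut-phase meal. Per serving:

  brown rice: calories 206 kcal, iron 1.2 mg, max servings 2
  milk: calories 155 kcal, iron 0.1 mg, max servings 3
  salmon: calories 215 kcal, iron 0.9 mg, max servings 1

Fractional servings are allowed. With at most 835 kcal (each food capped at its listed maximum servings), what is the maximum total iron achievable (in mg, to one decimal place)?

3.4 mg

Iron per kcal: brown rice 0.005825, salmon 0.004186, milk 0.0006452.
Take 2 servings of brown rice: uses 412 kcal, +2.4 mg iron (running total 2.4 mg).
Take 1 serving of salmon: uses 215 kcal, +0.9 mg iron (running total 3.3 mg).
Take 1.342 servings of milk: uses 208 kcal, +0.1 mg iron (running total 3.4 mg).
Greedy by best ratio exhausts the calories allowance optimally: 3.4 mg.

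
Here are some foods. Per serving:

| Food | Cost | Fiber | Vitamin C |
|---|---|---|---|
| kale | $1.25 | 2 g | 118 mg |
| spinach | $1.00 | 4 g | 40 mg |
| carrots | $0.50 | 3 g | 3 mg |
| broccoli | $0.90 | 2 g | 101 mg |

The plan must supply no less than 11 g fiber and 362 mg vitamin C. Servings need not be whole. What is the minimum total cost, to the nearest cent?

kale only: max(11/2, 362/118) = 5.5 servings → $6.88.
spinach only: max(11/4, 362/40) = 9.05 servings → $9.05.
carrots only: max(11/3, 362/3) = 120.7 servings → $60.33.
broccoli only: max(11/2, 362/101) = 5.5 servings → $4.95.
kale + spinach with both tight: 2.571 servings and 1.464 servings → $4.68.
kale + carrots with both tight: 3.026 servings and 1.649 servings → $4.61.
kale + broccoli: intersection lies outside the first quadrant.
spinach + carrots: intersection lies outside the first quadrant.
spinach + broccoli with both tight: 1.194 servings and 3.111 servings → $3.99.
carrots + broccoli with both tight: 1.303 servings and 3.545 servings → $3.84.
Cheapest feasible corner: $3.84.

$3.84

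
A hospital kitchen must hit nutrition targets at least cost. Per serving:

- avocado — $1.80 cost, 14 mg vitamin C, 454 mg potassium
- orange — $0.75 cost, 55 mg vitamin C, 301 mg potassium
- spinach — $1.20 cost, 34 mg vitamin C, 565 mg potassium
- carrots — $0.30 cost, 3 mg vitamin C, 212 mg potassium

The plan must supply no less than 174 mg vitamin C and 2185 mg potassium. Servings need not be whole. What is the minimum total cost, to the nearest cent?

$4.01

Check every corner: each single food scaled to meet both minima, and each pair solved so both constraints bind.
avocado only: max(174/14, 2185/454) = 12.43 servings → $22.37.
orange only: max(174/55, 2185/301) = 7.259 servings → $5.44.
spinach only: max(174/34, 2185/565) = 5.118 servings → $6.14.
carrots only: max(174/3, 2185/212) = 58 servings → $17.40.
avocado + orange with both tight: 3.267 servings and 2.332 servings → $7.63.
avocado + spinach: the both-tight solution has a negative serving — not a feasible corner.
avocado + carrots: the both-tight solution has a negative serving — not a feasible corner.
orange + spinach with both tight: 1.153 servings and 3.253 servings → $4.77.
orange + carrots with both tight: 2.82 servings and 6.303 servings → $4.01.
spinach + carrots with both targets exact would need a negative amount; discard.
So the least-cost plan costs $4.01.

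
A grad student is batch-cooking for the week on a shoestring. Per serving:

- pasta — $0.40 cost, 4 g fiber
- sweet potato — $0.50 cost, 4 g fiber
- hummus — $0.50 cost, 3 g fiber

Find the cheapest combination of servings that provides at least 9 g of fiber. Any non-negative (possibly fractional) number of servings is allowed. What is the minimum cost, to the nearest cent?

Cost per g of fiber: pasta $0.1000, sweet potato $0.1250, hummus $0.1667.
With no serving limits, use only pasta: 9 g / 4 g = 2.25 servings × $0.40 = $0.90.

$0.90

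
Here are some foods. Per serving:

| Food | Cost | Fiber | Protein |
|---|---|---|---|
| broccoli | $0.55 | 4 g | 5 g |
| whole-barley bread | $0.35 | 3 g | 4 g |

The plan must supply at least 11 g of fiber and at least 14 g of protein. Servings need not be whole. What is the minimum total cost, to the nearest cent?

Check every corner: each single food scaled to meet both minima, and each pair solved so both constraints bind.
broccoli only: max(11/4, 14/5) = 2.8 servings → $1.54.
whole-barley bread only: max(11/3, 14/4) = 3.667 servings → $1.28.
broccoli + whole-barley bread with both tight: 2 servings and 1 serving → $1.45.
Cheapest feasible corner: $1.28.

$1.28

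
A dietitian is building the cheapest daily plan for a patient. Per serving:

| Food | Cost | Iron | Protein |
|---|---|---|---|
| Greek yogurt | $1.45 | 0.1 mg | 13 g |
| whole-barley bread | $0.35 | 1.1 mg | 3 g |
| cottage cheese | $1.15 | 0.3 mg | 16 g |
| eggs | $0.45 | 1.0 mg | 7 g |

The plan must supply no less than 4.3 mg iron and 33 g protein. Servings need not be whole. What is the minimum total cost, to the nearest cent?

Minimising a linear cost over {iron ≥ 4.3, protein ≥ 33, servings ≥ 0} — the optimum is at a vertex, using one or two foods.
Greek yogurt only: max(4.3/0.1, 33/13) = 43 servings → $62.35.
whole-barley bread only: max(4.3/1.1, 33/3) = 11 servings → $3.85.
cottage cheese only: max(4.3/0.3, 33/16) = 14.33 servings → $16.48.
eggs only: max(4.3/1.0, 33/7) = 4.714 servings → $2.12.
Greek yogurt + whole-barley bread with both tight: 1.671 servings and 3.757 servings → $3.74.
Greek yogurt + cottage cheese: intersection lies outside the first quadrant.
Greek yogurt + eggs with both tight: 0.2358 servings and 4.276 servings → $2.27.
whole-barley bread + cottage cheese with both tight: 3.527 servings and 1.401 servings → $2.85.
whole-barley bread + eggs: intersection lies outside the first quadrant.
cottage cheese + eggs with both tight: 0.2086 servings and 4.237 servings → $2.15.
The minimum over all feasible corners is $2.12.

$2.12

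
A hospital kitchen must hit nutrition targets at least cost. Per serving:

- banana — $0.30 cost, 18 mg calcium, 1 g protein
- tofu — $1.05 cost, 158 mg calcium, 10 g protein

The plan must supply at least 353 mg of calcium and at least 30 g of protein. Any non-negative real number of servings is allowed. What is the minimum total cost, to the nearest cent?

$3.15

For a min-cost LP with two ≥-constraints, a basic feasible solution has at most two positive variables.
banana only: max(353/18, 30/1) = 30 servings → $9.00.
tofu only: max(353/158, 30/10) = 3 servings → $3.15.
banana + tofu with both targets exact would need a negative amount; discard.
Cheapest feasible corner: $3.15.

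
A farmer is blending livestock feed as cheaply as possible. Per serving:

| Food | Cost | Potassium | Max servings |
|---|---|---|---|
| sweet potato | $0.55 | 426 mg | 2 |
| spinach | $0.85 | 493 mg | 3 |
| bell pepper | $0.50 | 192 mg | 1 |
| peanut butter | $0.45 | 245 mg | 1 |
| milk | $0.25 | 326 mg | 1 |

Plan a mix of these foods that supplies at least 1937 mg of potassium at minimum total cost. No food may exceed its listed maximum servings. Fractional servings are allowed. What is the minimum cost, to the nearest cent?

$2.66

Cost per mg of potassium: milk $0.0008, sweet potato $0.0013, spinach $0.0017, peanut butter $0.0018, bell pepper $0.0026.
Take 1 serving of milk: +326.0 mg potassium for $0.25 (total $0.25, still need 1611.0 mg).
Take 2 servings of sweet potato: +852.0 mg potassium for $1.10 (total $1.35, still need 759.0 mg).
Take 1.54 servings of spinach: +759.0 mg potassium for $1.31 (total $2.66, still need 0.0 mg).
Filling from the cheapest source first is optimal under one linear minimum: $2.66.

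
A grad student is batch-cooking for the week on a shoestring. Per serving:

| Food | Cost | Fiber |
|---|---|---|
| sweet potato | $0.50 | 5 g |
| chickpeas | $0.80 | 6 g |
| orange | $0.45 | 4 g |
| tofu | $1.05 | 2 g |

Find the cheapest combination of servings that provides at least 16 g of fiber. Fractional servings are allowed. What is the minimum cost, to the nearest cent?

Cost per g of fiber: sweet potato $0.1000, orange $0.1125, chickpeas $0.1333, tofu $0.5250.
With no serving limits, use only sweet potato: 16 g / 5 g = 3.2 servings × $0.50 = $1.60.

$1.60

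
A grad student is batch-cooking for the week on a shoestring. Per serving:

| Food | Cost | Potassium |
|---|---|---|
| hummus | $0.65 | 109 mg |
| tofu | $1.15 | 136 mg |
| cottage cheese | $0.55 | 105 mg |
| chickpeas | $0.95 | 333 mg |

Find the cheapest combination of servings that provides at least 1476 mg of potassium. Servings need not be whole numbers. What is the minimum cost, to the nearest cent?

Cost per mg of potassium: chickpeas $0.0029, cottage cheese $0.0052, hummus $0.0060, tofu $0.0085.
With no serving limits, use only chickpeas: 1476 mg / 333 mg = 4.432 servings × $0.95 = $4.21.

$4.21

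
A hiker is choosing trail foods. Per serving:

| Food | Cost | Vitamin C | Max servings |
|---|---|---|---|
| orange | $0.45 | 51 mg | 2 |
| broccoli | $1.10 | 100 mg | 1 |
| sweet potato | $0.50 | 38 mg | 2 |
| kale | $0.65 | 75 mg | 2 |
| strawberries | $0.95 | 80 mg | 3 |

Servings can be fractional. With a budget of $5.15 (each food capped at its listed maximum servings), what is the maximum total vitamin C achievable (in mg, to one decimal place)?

507.8 mg

Vitamin C per dollar: kale 115.4, orange 113.3, broccoli 90.91, strawberries 84.21, sweet potato 76.
Take 2 servings of kale: spends $1.30, +150.0 mg vitamin C (running total 150.0 mg).
Take 2 servings of orange: spends $0.90, +102.0 mg vitamin C (running total 252.0 mg).
Take 1 serving of broccoli: spends $1.10, +100.0 mg vitamin C (running total 352.0 mg).
Take 1.947 servings of strawberries: spends $1.85, +155.8 mg vitamin C (running total 507.8 mg).
Greedy by best ratio exhausts the cost allowance optimally: 507.8 mg.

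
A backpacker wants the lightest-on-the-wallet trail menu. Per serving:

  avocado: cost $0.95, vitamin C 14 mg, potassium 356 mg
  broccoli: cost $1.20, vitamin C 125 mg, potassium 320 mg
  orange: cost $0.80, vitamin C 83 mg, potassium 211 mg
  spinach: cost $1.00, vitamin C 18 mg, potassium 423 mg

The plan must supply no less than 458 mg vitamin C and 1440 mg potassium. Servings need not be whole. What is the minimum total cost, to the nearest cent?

At the optimum either one food covers both requirements or two foods hit both targets exactly; no other combination can be cheaper.
avocado only: max(458/14, 1440/356) = 32.71 servings → $31.08.
broccoli only: max(458/125, 1440/320) = 4.5 servings → $5.40.
orange only: max(458/83, 1440/211) = 6.825 servings → $5.46.
spinach only: max(458/18, 1440/423) = 25.44 servings → $25.44.
avocado + broccoli with both tight: 0.8356 servings and 3.57 servings → $5.08.
avocado + orange with both tight: 0.8604 servings and 5.373 servings → $5.12.
avocado + spinach: the both-tight solution has a negative serving — not a feasible corner.
broccoli + orange: intersection lies outside the first quadrant.
broccoli + spinach with both tight: 3.562 servings and 0.7098 servings → $4.98.
orange + spinach with both tight: 5.36 servings and 0.7308 servings → $5.02.
Cheapest feasible corner: $4.98.

$4.98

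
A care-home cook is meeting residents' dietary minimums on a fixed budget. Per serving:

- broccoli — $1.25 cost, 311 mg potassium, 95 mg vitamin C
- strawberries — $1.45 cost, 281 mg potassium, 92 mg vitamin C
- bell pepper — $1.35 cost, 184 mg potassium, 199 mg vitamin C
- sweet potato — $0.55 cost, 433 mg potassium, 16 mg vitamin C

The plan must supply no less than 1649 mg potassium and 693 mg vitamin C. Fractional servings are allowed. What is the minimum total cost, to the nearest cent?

$5.77

The cheapest plan sits at a corner of the feasible region — with two constraints it uses at most two foods.
broccoli only: max(1649/311, 693/95) = 7.295 servings → $9.12.
strawberries only: max(1649/281, 693/92) = 7.533 servings → $10.92.
bell pepper only: max(1649/184, 693/199) = 8.962 servings → $12.10.
sweet potato only: max(1649/433, 693/16) = 43.31 servings → $23.82.
broccoli + strawberries with both targets exact would need a negative amount; discard.
broccoli + bell pepper with both tight: 4.518 servings and 1.326 servings → $7.44.
broccoli + sweet potato with both targets exact would need a negative amount; discard.
strawberries + bell pepper with both tight: 5.146 servings and 1.103 servings → $8.95.
strawberries + sweet potato: intersection lies outside the first quadrant.
bell pepper + sweet potato with both tight: 3.289 servings and 2.411 servings → $5.77.
Cheapest feasible corner: $5.77.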